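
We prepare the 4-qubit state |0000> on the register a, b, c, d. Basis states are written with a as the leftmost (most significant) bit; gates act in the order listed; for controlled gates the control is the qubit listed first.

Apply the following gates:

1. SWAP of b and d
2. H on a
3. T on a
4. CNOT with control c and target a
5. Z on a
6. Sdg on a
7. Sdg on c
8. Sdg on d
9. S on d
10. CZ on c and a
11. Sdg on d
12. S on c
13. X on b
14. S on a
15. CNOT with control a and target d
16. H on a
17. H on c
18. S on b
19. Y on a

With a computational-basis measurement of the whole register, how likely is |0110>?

Outcome |0110> occurs with probability 1/8.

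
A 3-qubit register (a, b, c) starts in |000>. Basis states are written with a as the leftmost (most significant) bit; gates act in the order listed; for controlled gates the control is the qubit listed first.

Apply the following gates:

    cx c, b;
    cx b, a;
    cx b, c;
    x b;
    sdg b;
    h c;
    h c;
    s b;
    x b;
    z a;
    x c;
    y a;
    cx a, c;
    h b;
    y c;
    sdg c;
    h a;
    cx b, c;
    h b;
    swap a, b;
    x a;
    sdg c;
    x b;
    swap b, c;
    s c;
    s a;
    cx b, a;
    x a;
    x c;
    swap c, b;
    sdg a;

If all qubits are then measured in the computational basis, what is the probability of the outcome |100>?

The probability of measuring |100> is 1/8. Key observation: gates 4-9 undo each other exactly, leaving only the rest of the circuit to track.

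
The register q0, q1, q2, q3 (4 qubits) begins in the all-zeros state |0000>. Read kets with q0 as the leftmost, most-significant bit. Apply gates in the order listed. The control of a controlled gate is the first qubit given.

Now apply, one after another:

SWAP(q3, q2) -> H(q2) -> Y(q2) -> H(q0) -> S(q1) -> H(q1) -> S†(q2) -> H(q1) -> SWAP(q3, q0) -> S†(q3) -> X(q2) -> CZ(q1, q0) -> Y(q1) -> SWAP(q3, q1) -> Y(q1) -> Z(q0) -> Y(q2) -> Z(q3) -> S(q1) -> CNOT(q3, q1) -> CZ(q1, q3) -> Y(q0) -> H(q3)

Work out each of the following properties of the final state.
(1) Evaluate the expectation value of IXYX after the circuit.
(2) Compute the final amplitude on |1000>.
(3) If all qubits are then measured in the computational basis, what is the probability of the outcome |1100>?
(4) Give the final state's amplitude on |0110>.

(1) The observable IXYX averages to -1.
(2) |1000> carries amplitude sqrt(2)/4 in the final state.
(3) The probability of measuring |1100> is 1/8.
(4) The final state's coefficient on |0110> equals 0.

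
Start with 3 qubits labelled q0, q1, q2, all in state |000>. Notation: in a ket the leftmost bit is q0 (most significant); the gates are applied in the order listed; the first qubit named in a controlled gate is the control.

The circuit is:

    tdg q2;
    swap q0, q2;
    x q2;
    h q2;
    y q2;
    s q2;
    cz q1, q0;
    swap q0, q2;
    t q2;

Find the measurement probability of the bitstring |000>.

Outcome |000> occurs with probability 1/2.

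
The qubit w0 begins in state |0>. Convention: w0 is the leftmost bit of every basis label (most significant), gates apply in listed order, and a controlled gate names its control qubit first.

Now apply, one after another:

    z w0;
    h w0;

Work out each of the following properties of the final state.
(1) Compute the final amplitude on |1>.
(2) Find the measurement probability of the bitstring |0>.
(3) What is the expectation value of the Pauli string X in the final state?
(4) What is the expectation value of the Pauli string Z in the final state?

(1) The amplitude on |1> is sqrt(2)/2.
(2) Outcome |0> occurs with probability 1/2.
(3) In the final state, X has expectation 1.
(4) The observable Z averages to 0.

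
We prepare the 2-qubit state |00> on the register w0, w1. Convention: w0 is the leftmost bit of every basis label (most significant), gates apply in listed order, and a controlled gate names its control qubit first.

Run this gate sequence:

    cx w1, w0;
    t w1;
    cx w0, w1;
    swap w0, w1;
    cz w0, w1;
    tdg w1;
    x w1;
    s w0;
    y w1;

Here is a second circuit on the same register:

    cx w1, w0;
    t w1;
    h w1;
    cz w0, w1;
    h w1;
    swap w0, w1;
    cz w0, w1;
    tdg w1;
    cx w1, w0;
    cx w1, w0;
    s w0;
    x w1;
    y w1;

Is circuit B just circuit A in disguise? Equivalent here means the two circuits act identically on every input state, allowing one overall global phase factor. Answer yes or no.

Yes: on every input state the two circuits agree up to one overall phase factor.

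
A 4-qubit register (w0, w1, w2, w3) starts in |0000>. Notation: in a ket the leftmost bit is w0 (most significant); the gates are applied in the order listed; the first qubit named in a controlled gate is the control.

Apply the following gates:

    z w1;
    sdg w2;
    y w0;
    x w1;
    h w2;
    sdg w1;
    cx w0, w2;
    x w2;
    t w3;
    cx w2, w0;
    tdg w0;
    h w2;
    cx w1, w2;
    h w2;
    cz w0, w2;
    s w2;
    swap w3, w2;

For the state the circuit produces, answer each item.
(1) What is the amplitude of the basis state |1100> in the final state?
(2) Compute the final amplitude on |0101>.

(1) |1100> carries amplitude -sqrt(2)*exp(3*I*pi/4)/2 in the final state.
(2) The amplitude on |0101> is -sqrt(2)*I/2.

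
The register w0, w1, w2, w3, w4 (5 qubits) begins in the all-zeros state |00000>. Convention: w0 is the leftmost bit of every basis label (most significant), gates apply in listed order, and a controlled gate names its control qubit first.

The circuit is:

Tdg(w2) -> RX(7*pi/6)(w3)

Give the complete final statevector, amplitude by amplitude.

After the circuit, the state carries amplitude -sqrt(6)/4 + sqrt(2)/4 on |00000>, I*(-sqrt(6) - sqrt(2))/4 on |00010>, and 0 on every other basis state.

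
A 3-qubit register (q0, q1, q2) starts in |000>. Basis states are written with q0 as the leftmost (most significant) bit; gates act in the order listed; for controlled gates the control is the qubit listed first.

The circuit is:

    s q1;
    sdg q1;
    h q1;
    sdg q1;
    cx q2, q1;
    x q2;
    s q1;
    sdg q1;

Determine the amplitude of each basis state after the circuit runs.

After the circuit, the state carries amplitude sqrt(2)/2 on |001>, -sqrt(2)*I/2 on |011>, and 0 on every other basis state.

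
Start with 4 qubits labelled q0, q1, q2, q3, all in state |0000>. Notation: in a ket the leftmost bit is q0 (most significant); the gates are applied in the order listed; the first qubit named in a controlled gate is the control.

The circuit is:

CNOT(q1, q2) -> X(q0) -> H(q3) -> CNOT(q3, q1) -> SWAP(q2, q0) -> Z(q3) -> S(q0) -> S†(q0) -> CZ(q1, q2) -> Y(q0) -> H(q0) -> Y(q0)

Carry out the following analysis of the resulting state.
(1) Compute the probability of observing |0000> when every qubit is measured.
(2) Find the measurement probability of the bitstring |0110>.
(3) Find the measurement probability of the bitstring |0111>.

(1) Outcome |0000> occurs with probability 0.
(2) Outcome |0110> occurs with probability 0.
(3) Outcome |0111> occurs with probability 1/4.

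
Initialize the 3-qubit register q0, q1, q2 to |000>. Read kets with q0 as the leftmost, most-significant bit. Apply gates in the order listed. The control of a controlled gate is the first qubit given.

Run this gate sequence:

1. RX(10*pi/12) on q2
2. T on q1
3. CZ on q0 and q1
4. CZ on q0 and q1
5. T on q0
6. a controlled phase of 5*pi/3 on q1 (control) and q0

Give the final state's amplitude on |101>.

The amplitude on |101> is 0. Key observation: steps 3-4 multiply out to the identity, so the circuit reduces to the remaining gates.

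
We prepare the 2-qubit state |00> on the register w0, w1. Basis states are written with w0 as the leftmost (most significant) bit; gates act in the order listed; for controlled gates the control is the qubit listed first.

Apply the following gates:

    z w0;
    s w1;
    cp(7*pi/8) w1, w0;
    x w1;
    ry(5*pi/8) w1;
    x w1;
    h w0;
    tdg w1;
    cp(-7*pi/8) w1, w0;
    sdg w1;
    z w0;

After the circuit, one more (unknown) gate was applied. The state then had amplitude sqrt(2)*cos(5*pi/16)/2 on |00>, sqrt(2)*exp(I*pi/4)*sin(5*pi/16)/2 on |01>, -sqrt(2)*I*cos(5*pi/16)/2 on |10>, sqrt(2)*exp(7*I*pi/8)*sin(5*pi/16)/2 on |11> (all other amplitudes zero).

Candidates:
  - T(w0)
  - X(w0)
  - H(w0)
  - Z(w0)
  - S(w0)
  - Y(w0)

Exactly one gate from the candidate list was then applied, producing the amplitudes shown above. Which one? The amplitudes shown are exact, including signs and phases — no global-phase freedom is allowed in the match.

It was S(w0) that produced the state shown.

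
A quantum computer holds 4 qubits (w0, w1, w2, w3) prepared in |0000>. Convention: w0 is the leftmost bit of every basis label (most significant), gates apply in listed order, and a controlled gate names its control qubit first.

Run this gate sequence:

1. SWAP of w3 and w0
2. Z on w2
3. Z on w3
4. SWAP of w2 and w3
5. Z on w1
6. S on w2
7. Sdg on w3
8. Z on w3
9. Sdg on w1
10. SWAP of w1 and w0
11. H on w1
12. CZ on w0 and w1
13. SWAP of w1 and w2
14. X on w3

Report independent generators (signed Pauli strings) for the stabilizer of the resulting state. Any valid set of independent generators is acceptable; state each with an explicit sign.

One valid set of independent stabilizer generators is +IIXI, +ZIII, +IZII, -IIIZ (any independent generating set of the same group is equally correct).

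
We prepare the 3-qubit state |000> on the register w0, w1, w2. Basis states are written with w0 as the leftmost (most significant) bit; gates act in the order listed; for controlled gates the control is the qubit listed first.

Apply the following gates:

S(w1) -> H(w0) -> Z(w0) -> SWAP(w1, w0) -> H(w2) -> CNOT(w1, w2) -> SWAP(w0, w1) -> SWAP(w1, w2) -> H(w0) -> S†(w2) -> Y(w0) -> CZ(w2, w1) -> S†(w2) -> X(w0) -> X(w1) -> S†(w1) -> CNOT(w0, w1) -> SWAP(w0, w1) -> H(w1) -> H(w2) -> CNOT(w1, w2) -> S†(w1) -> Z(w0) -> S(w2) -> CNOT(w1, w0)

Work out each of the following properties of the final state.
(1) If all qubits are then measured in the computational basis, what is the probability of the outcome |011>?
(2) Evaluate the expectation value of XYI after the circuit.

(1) The probability of measuring |011> is 1/8.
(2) The observable XYI averages to 1.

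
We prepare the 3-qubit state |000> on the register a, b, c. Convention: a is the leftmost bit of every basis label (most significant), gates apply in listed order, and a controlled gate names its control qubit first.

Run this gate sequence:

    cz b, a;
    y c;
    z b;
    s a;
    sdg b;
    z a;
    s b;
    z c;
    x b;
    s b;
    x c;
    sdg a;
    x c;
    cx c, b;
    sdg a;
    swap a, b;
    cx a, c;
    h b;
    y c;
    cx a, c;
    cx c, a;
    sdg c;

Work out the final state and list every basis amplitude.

The resulting statevector has amplitude -sqrt(2)*I/2 on |000>, -sqrt(2)*I/2 on |010>, and 0 on every other basis state.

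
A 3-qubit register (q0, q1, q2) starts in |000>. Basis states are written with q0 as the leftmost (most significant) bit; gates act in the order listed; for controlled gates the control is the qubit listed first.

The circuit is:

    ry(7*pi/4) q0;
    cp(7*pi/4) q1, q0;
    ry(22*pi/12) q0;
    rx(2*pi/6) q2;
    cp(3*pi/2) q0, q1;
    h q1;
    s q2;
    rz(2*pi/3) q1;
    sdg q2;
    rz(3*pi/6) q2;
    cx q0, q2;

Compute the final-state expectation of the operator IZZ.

In the final state, IZZ has expectation 0.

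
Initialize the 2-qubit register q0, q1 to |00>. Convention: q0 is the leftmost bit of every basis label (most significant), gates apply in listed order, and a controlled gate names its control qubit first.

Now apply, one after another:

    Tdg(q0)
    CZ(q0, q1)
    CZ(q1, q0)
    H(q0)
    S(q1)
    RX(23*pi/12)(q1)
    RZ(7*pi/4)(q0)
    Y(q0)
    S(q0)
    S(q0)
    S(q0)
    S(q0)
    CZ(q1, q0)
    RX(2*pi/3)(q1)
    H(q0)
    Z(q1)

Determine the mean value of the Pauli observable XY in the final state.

The observable XY averages to -sqrt(2)/8 + sqrt(6)/8.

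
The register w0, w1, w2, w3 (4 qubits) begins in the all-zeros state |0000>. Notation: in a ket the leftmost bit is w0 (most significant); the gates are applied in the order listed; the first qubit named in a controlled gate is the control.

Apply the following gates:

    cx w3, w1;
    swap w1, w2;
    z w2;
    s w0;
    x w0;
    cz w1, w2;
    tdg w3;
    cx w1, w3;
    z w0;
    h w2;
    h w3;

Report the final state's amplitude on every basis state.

The final amplitudes are -1/2 on |1000>, -1/2 on |1001>, -1/2 on |1010>, -1/2 on |1011>, and 0 on every other basis state.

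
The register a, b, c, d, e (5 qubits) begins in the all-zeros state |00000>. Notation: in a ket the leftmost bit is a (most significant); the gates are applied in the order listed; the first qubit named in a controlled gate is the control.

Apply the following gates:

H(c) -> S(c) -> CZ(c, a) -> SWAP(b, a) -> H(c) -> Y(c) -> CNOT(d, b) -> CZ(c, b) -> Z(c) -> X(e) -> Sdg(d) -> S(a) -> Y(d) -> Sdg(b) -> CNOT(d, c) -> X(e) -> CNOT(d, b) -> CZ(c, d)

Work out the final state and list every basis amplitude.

The final amplitudes are 1/2 + I/2 on |01010>, -1/2 + I/2 on |01110>, and 0 on every other basis state.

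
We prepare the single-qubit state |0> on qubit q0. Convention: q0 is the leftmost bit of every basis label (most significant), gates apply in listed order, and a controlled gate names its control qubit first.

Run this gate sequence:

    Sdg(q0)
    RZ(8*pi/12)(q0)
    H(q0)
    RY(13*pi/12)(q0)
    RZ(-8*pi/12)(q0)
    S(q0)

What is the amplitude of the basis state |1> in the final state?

The final state's coefficient on |1> equals (-sqrt(6*sqrt(2) + 12)/8 - sqrt(12 - 6*sqrt(2))/8 - sqrt(4 - 2*sqrt(2))/8 + sqrt(2*sqrt(2) + 4)/8)*exp(5*I*pi/6).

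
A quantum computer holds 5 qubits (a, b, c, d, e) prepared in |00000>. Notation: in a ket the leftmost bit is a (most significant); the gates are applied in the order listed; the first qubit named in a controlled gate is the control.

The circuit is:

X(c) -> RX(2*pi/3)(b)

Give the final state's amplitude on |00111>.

|00111> carries amplitude 0 in the final state.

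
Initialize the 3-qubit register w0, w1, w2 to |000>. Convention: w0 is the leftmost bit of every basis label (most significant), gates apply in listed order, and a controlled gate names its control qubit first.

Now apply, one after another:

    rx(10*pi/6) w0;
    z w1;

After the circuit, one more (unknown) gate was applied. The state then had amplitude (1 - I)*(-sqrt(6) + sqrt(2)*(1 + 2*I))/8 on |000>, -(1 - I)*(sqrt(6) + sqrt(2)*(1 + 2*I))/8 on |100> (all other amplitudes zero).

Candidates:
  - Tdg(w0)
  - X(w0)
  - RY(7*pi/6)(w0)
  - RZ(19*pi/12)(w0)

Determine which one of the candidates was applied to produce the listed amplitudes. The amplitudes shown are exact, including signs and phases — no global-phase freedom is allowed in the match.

The unique candidate consistent with the amplitudes is RY(7*pi/6)(w0).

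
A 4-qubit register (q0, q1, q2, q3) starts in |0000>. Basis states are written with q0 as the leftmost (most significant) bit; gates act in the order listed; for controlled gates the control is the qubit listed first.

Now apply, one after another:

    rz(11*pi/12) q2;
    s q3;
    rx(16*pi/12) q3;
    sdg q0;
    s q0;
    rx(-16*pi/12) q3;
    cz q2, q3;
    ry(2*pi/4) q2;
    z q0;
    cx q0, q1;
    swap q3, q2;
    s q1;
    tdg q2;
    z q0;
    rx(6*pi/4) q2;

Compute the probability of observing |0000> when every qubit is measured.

The probability of measuring |0000> is 1/4. Key observation: steps 3-6 multiply out to the identity, so the circuit reduces to the remaining gates.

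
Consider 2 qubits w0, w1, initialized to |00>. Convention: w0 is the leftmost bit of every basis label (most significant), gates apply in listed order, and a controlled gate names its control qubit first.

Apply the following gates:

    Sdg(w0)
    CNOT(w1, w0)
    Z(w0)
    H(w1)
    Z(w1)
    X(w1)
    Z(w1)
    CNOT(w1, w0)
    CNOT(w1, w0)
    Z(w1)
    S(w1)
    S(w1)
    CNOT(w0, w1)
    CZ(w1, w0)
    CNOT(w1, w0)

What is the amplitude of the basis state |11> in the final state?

The final state's coefficient on |11> equals -sqrt(2)/2.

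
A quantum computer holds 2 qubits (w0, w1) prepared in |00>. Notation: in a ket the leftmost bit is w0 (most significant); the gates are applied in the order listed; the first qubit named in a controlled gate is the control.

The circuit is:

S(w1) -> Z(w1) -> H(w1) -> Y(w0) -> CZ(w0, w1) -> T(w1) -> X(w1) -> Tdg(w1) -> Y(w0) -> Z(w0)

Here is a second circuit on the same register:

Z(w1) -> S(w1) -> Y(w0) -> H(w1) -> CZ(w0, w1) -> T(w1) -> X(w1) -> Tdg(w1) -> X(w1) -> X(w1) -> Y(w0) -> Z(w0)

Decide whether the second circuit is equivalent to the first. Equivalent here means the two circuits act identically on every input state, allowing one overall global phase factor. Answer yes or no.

Yes, they are equivalent — the unitaries differ by at most a global phase.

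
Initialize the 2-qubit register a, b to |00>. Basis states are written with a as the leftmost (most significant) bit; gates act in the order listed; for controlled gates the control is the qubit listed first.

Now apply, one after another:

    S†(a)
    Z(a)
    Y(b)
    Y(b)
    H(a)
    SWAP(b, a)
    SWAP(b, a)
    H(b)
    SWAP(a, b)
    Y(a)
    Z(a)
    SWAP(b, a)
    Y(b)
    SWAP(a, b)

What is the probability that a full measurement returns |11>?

A full measurement returns |11> with probability 1/4.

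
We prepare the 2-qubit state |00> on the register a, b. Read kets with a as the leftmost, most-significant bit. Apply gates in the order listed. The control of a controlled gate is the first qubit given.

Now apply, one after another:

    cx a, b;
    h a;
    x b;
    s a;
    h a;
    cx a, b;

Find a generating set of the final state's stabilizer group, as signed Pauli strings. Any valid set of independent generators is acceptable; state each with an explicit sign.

One valid set of independent stabilizer generators is +XY, -ZZ (any independent generating set of the same group is equally correct).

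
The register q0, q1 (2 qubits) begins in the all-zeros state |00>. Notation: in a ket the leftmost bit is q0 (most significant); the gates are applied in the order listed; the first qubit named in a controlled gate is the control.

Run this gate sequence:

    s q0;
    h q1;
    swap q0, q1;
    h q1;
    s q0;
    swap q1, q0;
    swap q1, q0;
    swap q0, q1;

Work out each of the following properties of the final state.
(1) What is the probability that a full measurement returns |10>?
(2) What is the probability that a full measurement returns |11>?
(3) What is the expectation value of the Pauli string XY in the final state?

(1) A full measurement returns |10> with probability 1/4.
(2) The probability of measuring |11> is 1/4.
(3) In the final state, XY has expectation 1.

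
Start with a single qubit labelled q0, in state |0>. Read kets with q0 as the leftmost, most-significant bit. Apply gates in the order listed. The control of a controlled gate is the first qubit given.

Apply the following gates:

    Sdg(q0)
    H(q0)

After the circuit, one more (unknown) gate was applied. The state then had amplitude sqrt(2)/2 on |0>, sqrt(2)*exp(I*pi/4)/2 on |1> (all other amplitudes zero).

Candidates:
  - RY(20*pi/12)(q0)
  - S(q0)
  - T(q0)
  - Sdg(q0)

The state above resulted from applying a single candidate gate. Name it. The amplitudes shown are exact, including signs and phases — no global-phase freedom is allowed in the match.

The unique candidate consistent with the amplitudes is T(q0).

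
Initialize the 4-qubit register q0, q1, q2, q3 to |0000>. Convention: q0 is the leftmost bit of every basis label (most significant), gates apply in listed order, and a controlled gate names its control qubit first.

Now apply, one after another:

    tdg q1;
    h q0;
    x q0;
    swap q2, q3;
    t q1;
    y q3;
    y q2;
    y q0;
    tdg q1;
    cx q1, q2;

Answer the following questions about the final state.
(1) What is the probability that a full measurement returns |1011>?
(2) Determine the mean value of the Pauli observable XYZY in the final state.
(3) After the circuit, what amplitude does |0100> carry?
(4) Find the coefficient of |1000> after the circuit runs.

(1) Outcome |1011> occurs with probability 1/2.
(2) The observable XYZY averages to 0.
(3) The final state's coefficient on |0100> equals 0.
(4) |1000> carries amplitude 0 in the final state.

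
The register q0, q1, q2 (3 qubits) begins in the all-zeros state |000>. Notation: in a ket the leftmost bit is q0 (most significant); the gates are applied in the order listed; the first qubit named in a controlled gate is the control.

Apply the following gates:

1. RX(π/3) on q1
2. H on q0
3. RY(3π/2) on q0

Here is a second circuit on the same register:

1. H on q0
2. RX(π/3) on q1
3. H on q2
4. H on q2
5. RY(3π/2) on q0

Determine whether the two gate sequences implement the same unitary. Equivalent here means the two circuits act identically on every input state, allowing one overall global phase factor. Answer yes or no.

Yes: on every input state the two circuits agree up to one overall phase factor.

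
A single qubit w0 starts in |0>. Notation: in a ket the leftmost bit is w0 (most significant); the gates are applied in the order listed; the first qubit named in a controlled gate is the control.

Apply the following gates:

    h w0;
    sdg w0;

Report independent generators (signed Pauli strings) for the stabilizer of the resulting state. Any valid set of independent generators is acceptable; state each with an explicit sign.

The stabilizer group can be generated by -Y, among other valid generating sets.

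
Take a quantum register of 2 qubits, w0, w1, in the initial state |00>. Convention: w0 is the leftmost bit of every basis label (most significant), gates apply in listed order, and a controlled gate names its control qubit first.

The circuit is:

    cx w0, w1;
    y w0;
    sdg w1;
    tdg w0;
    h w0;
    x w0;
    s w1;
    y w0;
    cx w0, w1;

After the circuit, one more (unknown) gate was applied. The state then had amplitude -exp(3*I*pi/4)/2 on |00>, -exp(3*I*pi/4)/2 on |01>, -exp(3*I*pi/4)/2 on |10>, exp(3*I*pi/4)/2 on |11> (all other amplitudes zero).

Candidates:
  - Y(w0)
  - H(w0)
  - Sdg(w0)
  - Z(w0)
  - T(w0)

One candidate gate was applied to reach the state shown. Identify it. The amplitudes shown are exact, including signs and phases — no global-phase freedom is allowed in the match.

The applied gate was H(w0).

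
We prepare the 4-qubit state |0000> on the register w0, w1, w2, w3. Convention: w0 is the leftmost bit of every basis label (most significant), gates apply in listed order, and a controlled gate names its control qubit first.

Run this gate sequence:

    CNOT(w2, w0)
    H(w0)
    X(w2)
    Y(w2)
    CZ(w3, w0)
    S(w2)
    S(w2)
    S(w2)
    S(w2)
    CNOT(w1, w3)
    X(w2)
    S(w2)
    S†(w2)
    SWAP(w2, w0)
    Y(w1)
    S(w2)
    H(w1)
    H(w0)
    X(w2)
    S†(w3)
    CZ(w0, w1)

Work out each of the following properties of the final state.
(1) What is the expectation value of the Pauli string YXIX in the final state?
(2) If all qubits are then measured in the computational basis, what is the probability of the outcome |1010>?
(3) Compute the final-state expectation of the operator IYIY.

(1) The observable YXIX averages to 0. Key observation: the block from step 6 through step 9 cancels to the identity and can be dropped.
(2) The probability of measuring |1010> is 1/8.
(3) In the final state, IYIY has expectation 0.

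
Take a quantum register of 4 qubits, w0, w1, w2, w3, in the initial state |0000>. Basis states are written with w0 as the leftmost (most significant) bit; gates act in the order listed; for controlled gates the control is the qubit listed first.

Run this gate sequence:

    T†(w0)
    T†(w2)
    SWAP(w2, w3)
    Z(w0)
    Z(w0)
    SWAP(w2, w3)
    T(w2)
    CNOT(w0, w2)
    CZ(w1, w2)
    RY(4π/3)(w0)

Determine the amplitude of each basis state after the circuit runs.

The final amplitudes are -1/2 on |0000>, sqrt(3)/2 on |1000>, and 0 on every other basis state. Key observation: the block from step 2 through step 7 cancels to the identity and can be dropped.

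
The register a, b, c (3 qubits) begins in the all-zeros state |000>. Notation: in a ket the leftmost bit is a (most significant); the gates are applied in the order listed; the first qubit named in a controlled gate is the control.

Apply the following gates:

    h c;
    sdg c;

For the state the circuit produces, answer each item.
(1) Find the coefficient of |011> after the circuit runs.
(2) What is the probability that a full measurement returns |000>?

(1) The final state's coefficient on |011> equals 0.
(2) A full measurement returns |000> with probability 1/2.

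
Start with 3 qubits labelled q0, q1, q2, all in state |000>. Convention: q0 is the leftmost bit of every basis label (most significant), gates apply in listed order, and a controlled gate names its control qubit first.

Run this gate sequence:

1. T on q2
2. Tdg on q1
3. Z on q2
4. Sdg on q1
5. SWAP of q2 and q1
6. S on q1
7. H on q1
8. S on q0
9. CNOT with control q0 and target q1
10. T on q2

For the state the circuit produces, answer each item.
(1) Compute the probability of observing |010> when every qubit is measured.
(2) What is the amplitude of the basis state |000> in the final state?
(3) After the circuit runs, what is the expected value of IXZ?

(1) A full measurement returns |010> with probability 1/2.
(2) The amplitude on |000> is sqrt(2)/2.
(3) In the final state, IXZ has expectation 1.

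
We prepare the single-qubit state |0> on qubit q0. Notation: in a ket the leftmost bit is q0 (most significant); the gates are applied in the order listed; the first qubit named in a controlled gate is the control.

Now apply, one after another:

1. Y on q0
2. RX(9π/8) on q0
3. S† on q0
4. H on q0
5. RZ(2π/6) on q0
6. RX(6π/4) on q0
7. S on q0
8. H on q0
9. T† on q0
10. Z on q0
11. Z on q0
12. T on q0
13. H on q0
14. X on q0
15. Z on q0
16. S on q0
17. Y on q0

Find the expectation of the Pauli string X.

The observable X averages to sqrt(sqrt(2) + 2)/4. Key observation: steps 8-13 multiply out to the identity, so the circuit reduces to the remaining gates.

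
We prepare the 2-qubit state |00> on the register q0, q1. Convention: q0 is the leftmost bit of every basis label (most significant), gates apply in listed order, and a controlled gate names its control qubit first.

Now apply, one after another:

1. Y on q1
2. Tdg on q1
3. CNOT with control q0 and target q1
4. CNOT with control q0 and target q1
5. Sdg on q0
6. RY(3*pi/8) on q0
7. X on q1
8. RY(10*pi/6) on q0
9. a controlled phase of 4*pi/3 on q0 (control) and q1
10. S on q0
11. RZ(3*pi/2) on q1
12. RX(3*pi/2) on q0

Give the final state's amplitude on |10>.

The amplitude on |10> is sin(13*pi/48).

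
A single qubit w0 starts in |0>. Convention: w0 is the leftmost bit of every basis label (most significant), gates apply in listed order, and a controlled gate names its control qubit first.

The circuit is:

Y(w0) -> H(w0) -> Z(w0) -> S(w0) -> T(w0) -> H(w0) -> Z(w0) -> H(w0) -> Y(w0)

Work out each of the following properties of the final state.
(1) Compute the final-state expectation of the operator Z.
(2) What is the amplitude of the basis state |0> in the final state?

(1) The observable Z averages to 0.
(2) The final state's coefficient on |0> equals sqrt(2)/2.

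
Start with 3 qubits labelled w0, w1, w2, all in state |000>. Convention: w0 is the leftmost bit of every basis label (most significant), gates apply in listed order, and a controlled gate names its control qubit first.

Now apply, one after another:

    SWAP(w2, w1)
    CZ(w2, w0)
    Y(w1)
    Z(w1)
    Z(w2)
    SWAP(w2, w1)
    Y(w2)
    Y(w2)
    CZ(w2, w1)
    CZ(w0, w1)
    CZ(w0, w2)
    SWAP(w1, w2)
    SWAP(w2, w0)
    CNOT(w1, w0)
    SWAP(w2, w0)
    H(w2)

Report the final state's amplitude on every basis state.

The final amplitudes are -sqrt(2)*I/2 on |010>, sqrt(2)*I/2 on |011>, and 0 on every other basis state.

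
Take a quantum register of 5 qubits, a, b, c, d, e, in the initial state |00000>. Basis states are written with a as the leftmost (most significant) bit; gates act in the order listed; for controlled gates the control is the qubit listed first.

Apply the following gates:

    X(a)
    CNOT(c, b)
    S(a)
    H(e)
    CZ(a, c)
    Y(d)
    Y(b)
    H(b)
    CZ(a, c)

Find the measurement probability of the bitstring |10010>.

Outcome |10010> occurs with probability 1/4.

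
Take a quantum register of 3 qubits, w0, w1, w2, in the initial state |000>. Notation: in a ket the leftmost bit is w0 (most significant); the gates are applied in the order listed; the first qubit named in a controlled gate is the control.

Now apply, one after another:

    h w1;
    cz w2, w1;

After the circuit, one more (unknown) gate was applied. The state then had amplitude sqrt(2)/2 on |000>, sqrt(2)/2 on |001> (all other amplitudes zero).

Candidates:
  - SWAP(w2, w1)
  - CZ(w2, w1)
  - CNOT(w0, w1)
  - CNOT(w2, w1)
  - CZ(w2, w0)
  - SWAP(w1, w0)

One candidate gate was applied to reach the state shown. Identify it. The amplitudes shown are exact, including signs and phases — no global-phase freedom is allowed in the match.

It was SWAP(w2, w1) that produced the state shown.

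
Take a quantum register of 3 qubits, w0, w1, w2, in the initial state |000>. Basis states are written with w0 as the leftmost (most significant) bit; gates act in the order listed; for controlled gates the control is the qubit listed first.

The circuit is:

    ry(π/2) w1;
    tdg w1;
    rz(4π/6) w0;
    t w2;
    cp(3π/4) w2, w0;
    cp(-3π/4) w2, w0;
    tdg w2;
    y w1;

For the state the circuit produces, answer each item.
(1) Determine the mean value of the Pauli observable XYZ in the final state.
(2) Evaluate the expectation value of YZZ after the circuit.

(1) In the final state, XYZ has expectation 0. Key observation: gates 4-7 undo each other exactly, leaving only the rest of the circuit to track.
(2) The observable YZZ averages to 0.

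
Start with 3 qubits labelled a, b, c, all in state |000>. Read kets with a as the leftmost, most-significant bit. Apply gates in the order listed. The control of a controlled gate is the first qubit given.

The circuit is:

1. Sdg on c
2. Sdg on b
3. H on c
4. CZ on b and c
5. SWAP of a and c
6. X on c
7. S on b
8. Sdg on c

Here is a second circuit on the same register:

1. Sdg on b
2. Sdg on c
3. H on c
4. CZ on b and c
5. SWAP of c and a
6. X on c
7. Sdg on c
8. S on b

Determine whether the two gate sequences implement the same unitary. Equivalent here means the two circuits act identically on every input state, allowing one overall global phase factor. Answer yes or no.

Yes — the two circuits implement the same unitary up to a global phase.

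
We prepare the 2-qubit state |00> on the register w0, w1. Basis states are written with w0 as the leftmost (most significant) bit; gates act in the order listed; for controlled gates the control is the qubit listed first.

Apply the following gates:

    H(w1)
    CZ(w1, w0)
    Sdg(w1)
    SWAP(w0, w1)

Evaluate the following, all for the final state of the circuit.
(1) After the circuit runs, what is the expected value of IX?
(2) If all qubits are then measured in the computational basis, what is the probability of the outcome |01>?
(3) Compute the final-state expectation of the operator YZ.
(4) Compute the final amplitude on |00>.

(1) The observable IX averages to 0.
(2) Outcome |01> occurs with probability 0.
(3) The expectation value of YZ is -1.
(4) The amplitude on |00> is sqrt(2)/2.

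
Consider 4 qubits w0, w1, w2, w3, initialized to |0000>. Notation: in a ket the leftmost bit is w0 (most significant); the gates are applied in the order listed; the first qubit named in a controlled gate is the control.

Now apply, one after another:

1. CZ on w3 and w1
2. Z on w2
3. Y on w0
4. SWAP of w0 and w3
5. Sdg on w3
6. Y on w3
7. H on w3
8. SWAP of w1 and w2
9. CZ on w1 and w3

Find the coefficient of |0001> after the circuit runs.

|0001> carries amplitude -sqrt(2)*I/2 in the final state.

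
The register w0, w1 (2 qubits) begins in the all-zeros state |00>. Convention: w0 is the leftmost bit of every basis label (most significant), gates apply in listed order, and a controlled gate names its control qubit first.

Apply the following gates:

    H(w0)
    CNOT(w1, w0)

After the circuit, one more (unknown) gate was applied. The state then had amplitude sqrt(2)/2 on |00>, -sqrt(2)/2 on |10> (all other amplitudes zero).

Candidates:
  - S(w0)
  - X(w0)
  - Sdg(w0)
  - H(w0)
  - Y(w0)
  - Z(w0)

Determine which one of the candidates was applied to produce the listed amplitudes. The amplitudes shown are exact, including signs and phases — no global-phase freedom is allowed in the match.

It was Z(w0) that produced the state shown.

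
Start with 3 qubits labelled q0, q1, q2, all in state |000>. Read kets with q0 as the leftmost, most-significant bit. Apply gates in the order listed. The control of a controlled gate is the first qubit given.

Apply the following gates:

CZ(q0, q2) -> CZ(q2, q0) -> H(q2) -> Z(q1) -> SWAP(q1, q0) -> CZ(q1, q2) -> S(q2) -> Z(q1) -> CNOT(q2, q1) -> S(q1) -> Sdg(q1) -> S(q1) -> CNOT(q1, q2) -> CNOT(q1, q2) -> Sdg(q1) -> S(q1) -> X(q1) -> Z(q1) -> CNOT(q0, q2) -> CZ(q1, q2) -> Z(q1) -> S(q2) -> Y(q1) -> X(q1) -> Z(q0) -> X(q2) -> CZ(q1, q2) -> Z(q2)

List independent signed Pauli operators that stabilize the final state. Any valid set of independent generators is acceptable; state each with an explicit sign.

The stabilizer group can be generated by -IXY, +ZII, +IZZ, among other valid generating sets. Key observation: gates 11-16 undo each other exactly, leaving only the rest of the circuit to track.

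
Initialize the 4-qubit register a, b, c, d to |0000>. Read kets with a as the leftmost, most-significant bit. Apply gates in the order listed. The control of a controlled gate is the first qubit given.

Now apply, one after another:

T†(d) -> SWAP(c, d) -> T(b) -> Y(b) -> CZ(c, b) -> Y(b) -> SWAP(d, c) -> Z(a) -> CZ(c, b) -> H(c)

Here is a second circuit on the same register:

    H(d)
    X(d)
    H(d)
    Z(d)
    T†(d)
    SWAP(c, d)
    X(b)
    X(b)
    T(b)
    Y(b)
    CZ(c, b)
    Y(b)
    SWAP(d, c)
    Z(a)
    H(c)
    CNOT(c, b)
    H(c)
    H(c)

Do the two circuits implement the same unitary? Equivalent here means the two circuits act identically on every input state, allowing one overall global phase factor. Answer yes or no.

No: there is an input state on which the two circuits produce genuinely different outputs (not merely differing by a phase).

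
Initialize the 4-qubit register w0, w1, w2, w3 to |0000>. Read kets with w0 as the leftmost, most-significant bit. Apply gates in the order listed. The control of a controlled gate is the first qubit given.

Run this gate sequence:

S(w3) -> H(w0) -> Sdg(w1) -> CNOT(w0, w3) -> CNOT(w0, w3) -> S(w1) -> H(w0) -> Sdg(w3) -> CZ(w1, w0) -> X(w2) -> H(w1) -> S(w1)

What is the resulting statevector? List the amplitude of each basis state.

After the circuit, the state carries amplitude sqrt(2)/2 on |0010>, sqrt(2)*I/2 on |0110>, and 0 on every other basis state. Key observation: gates 1-8 undo each other exactly, leaving only the rest of the circuit to track.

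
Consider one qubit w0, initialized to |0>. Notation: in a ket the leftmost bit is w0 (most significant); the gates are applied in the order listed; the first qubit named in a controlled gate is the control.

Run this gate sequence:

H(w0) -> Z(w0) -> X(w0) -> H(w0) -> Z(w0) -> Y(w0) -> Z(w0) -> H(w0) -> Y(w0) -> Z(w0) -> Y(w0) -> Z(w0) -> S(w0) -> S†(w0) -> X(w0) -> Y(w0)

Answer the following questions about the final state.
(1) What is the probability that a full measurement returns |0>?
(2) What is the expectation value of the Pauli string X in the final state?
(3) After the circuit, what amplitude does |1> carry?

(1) The probability of measuring |0> is 1/2.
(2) The expectation value of X is -1.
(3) |1> carries amplitude -sqrt(2)/2 in the final state.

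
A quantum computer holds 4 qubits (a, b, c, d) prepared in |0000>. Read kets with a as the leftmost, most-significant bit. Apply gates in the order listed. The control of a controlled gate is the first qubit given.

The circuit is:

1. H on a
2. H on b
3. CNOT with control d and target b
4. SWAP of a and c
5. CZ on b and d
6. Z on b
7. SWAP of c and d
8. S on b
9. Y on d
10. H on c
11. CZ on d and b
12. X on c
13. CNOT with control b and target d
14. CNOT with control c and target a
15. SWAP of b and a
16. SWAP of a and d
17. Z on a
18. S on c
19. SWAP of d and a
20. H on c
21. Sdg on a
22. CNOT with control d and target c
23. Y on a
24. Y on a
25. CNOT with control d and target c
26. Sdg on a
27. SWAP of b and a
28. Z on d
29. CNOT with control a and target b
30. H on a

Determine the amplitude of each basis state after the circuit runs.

After the circuit, the state carries amplitude 0 on |0000>, sqrt(2)*I/4 on |0001>, -sqrt(2)*I/4 on |0010>, 0 on |0011>, sqrt(2)/4 on |0100>, 0 on |0101>, 0 on |0110>, sqrt(2)/4 on |0111>, -sqrt(2)*I/4 on |1000>, 0 on |1001>, 0 on |1010>, sqrt(2)*I/4 on |1011>, 0 on |1100>, sqrt(2)/4 on |1101>, sqrt(2)/4 on |1110>, 0 on |1111>. Key observation: steps 22-25 multiply out to the identity, so the circuit reduces to the remaining gates.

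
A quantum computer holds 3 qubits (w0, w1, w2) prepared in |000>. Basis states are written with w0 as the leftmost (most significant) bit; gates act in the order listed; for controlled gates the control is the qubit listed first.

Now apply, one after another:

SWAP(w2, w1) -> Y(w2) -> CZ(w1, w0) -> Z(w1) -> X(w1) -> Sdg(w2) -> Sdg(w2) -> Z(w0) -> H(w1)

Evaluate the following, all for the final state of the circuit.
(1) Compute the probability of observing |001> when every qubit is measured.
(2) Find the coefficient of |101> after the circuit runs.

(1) A full measurement returns |001> with probability 1/2.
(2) |101> carries amplitude 0 in the final state.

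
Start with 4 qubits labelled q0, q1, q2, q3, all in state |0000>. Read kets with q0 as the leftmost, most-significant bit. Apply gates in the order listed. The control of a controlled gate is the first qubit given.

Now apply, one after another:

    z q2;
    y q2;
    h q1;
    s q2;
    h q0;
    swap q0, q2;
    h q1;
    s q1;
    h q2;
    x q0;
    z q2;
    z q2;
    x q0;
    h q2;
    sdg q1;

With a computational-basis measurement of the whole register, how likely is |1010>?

Outcome |1010> occurs with probability 1/2. Key observation: the block from step 8 through step 15 cancels to the identity and can be dropped.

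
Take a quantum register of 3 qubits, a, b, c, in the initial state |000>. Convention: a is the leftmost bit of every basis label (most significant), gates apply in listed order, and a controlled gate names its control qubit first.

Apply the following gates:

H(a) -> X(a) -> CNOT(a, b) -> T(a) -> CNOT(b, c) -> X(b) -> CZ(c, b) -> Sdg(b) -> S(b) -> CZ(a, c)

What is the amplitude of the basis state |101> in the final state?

|101> carries amplitude -sqrt(2)*exp(I*pi/4)/2 in the final state.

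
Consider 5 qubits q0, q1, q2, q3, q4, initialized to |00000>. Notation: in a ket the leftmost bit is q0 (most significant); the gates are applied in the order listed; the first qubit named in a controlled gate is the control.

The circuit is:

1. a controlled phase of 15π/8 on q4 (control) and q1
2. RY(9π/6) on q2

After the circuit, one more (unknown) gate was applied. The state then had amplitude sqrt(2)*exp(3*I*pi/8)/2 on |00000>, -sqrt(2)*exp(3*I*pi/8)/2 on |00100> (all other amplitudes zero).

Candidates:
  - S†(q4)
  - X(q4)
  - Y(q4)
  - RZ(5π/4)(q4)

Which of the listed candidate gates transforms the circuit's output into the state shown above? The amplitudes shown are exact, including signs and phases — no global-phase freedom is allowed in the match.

The applied gate was RZ(5π/4)(q4).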